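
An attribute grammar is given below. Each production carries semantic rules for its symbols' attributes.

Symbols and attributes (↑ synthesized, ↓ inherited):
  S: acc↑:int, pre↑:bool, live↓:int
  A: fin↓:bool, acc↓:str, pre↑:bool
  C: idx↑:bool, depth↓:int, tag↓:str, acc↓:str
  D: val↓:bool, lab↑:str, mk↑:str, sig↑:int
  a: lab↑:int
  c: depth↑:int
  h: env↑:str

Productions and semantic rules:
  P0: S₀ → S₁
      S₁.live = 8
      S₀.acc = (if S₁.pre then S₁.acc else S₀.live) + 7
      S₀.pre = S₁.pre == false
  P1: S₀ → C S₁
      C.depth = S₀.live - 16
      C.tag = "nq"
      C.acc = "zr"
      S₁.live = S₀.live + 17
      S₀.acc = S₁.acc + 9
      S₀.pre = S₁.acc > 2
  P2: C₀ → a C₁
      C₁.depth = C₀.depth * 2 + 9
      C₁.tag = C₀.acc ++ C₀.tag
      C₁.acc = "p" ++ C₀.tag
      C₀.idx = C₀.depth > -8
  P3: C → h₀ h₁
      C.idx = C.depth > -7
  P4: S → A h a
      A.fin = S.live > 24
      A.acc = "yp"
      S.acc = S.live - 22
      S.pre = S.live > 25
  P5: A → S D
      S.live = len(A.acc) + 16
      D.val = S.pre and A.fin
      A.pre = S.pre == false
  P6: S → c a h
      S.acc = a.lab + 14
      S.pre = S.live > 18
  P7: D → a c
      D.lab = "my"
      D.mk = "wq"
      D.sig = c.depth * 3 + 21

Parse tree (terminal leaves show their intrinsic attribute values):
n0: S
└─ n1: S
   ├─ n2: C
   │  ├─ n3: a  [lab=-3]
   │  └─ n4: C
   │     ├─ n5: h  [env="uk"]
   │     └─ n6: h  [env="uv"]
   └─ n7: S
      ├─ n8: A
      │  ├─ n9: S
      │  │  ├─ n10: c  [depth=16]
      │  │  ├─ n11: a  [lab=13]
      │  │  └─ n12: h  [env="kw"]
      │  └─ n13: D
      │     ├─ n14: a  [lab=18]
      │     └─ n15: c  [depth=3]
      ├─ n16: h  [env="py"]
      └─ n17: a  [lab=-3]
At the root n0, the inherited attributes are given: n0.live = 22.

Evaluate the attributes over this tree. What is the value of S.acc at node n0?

1. n0.live = 22  [given at root]
2. n1.live = 8  [8]
3. n2.depth = -8  [S₀.live - 16]
4. n2.tag = "nq"  ["nq"]
5. n2.acc = "zr"  ["zr"]
6. n3.lab = -3  [terminal]
7. n4.depth = -7  [C₀.depth * 2 + 9]
8. n4.tag = "zrnq"  [C₀.acc ++ C₀.tag]
9. n4.acc = "pnq"  ["p" ++ C₀.tag]
10. n5.env = "uk"  [terminal]
11. n6.env = "uv"  [terminal]
12. n4.idx = false  [C.depth > -7]
13. n2.idx = false  [C₀.depth > -8]
14. n7.live = 25  [S₀.live + 17]
15. n8.fin = true  [S.live > 24]
16. n8.acc = "yp"  ["yp"]
17. n9.live = 18  [len(A.acc) + 16]
18. n10.depth = 16  [terminal]
19. n11.lab = 13  [terminal]
20. n12.env = "kw"  [terminal]
21. n9.acc = 27  [a.lab + 14]
22. n9.pre = false  [S.live > 18]
23. n13.val = false  [S.pre and A.fin]
24. n14.lab = 18  [terminal]
25. n15.depth = 3  [terminal]
26. n13.lab = "my"  ["my"]
27. n13.mk = "wq"  ["wq"]
28. n13.sig = 30  [c.depth * 3 + 21]
29. n8.pre = true  [S.pre == false]
30. n16.env = "py"  [terminal]
31. n17.lab = -3  [terminal]
32. n7.acc = 3  [S.live - 22]
33. n7.pre = false  [S.live > 25]
34. n1.acc = 12  [S₁.acc + 9]
35. n1.pre = true  [S₁.acc > 2]
36. n0.acc = 19  [(if S₁.pre then S₁.acc else S₀.live) + 7]
37. n0.pre = false  [S₁.pre == false]

19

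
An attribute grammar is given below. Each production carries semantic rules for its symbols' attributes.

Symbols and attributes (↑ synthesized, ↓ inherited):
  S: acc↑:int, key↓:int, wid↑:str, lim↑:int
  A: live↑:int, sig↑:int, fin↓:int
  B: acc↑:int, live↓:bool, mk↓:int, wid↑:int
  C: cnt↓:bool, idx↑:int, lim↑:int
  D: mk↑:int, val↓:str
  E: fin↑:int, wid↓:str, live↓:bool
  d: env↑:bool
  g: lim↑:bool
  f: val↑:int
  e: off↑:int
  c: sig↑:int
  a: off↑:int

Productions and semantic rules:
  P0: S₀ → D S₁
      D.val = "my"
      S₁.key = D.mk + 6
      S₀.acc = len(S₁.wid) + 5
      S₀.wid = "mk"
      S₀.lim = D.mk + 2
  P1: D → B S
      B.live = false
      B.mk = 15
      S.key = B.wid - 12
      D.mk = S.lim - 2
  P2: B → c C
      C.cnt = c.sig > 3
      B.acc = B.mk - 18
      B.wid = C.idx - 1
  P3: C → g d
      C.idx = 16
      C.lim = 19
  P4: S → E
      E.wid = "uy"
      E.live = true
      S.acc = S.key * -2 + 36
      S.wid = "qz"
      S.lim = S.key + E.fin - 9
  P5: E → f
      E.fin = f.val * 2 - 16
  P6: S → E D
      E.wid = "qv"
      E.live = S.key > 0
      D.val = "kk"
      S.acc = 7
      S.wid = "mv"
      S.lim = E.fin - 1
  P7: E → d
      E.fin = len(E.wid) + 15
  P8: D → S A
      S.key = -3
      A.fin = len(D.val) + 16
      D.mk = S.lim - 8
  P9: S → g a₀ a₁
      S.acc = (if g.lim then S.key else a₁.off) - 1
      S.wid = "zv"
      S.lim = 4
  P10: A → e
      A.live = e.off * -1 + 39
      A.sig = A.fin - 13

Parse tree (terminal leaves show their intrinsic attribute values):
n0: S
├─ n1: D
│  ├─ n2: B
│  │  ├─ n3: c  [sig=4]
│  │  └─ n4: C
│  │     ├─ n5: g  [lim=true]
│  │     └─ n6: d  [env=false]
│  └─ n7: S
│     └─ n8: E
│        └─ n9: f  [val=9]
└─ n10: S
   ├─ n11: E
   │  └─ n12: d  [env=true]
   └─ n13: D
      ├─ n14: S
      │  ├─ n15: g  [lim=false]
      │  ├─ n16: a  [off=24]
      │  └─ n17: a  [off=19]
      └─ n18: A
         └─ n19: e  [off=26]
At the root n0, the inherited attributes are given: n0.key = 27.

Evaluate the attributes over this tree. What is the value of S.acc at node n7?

1. n0.key = 27  [given at root]
2. n1.val = "my"  ["my"]
3. n2.live = false  [false]
4. n2.mk = 15  [15]
5. n3.sig = 4  [terminal]
6. n4.cnt = true  [c.sig > 3]
7. n5.lim = true  [terminal]
8. n6.env = false  [terminal]
9. n4.idx = 16  [16]
10. n4.lim = 19  [19]
11. n2.acc = -3  [B.mk - 18]
12. n2.wid = 15  [C.idx - 1]
13. n7.key = 3  [B.wid - 12]
14. n8.wid = "uy"  ["uy"]
15. n8.live = true  [true]
16. n9.val = 9  [terminal]
17. n8.fin = 2  [f.val * 2 - 16]
18. n7.acc = 30  [S.key * -2 + 36]
19. n7.wid = "qz"  ["qz"]
20. n7.lim = -4  [S.key + E.fin - 9]
21. n1.mk = -6  [S.lim - 2]
22. n10.key = 0  [D.mk + 6]
23. n11.wid = "qv"  ["qv"]
24. n11.live = false  [S.key > 0]
25. n12.env = true  [terminal]
26. n11.fin = 17  [len(E.wid) + 15]
27. n13.val = "kk"  ["kk"]
28. n14.key = -3  [-3]
29. n15.lim = false  [terminal]
30. n16.off = 24  [terminal]
31. n17.off = 19  [terminal]
32. n14.acc = 18  [(if g.lim then S.key else a₁.off) - 1]
33. n14.wid = "zv"  ["zv"]
34. n14.lim = 4  [4]
35. n18.fin = 18  [len(D.val) + 16]
36. n19.off = 26  [terminal]
37. n18.live = 13  [e.off * -1 + 39]
38. n18.sig = 5  [A.fin - 13]
39. n13.mk = -4  [S.lim - 8]
40. n10.acc = 7  [7]
41. n10.wid = "mv"  ["mv"]
42. n10.lim = 16  [E.fin - 1]
43. n0.acc = 7  [len(S₁.wid) + 5]
44. n0.wid = "mk"  ["mk"]
45. n0.lim = -4  [D.mk + 2]

30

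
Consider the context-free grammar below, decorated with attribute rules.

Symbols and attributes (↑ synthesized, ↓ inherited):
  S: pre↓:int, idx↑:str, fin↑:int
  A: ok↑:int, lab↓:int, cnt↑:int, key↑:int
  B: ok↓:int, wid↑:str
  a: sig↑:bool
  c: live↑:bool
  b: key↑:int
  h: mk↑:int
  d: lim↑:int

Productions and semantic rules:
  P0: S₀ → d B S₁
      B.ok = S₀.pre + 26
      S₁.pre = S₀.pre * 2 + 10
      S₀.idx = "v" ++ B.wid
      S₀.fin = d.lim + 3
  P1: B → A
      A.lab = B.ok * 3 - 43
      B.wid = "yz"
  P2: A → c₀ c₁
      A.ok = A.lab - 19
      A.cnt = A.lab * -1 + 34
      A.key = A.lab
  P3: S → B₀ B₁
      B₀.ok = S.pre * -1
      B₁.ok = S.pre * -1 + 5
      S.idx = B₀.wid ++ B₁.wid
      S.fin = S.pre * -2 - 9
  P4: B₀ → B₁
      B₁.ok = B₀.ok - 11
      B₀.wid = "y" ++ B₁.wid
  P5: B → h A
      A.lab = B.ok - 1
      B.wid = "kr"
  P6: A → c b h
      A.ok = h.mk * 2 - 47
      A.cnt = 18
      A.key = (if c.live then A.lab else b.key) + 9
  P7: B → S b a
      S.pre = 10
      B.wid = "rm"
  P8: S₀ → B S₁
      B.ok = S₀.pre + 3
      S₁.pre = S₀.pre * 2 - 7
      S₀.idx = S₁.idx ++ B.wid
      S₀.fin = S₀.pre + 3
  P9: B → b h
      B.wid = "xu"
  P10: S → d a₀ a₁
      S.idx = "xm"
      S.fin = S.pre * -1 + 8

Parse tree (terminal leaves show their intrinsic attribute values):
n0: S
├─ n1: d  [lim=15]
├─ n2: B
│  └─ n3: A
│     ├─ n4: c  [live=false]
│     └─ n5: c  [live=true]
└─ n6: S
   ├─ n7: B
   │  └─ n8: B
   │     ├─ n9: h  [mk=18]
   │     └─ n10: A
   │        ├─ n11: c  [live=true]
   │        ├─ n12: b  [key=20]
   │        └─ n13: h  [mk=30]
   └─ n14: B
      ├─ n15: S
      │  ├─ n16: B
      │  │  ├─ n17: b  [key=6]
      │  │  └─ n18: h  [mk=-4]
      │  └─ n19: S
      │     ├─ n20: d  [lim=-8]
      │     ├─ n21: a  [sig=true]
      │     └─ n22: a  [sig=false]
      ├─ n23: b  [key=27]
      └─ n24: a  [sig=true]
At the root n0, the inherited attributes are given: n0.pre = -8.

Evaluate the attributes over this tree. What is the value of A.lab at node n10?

-6

1. n0.pre = -8  [given at root]
2. n1.lim = 15  [terminal]
3. n2.ok = 18  [S₀.pre + 26]
4. n3.lab = 11  [B.ok * 3 - 43]
5. n4.live = false  [terminal]
6. n5.live = true  [terminal]
7. n3.ok = -8  [A.lab - 19]
8. n3.cnt = 23  [A.lab * -1 + 34]
9. n3.key = 11  [A.lab]
10. n2.wid = "yz"  ["yz"]
11. n6.pre = -6  [S₀.pre * 2 + 10]
12. n7.ok = 6  [S.pre * -1]
13. n8.ok = -5  [B₀.ok - 11]
14. n9.mk = 18  [terminal]
15. n10.lab = -6  [B.ok - 1]
16. n11.live = true  [terminal]
17. n12.key = 20  [terminal]
18. n13.mk = 30  [terminal]
19. n10.ok = 13  [h.mk * 2 - 47]
20. n10.cnt = 18  [18]
21. n10.key = 3  [(if c.live then A.lab else b.key) + 9]
22. n8.wid = "kr"  ["kr"]
23. n7.wid = "ykr"  ["y" ++ B₁.wid]
24. n14.ok = 11  [S.pre * -1 + 5]
25. n15.pre = 10  [10]
26. n16.ok = 13  [S₀.pre + 3]
27. n17.key = 6  [terminal]
28. n18.mk = -4  [terminal]
29. n16.wid = "xu"  ["xu"]
30. n19.pre = 13  [S₀.pre * 2 - 7]
31. n20.lim = -8  [terminal]
32. n21.sig = true  [terminal]
33. n22.sig = false  [terminal]
34. n19.idx = "xm"  ["xm"]
35. n19.fin = -5  [S.pre * -1 + 8]
36. n15.idx = "xmxu"  [S₁.idx ++ B.wid]
37. n15.fin = 13  [S₀.pre + 3]
38. n23.key = 27  [terminal]
39. n24.sig = true  [terminal]
40. n14.wid = "rm"  ["rm"]
41. n6.idx = "ykrrm"  [B₀.wid ++ B₁.wid]
42. n6.fin = 3  [S.pre * -2 - 9]
43. n0.idx = "vyz"  ["v" ++ B.wid]
44. n0.fin = 18  [d.lim + 3]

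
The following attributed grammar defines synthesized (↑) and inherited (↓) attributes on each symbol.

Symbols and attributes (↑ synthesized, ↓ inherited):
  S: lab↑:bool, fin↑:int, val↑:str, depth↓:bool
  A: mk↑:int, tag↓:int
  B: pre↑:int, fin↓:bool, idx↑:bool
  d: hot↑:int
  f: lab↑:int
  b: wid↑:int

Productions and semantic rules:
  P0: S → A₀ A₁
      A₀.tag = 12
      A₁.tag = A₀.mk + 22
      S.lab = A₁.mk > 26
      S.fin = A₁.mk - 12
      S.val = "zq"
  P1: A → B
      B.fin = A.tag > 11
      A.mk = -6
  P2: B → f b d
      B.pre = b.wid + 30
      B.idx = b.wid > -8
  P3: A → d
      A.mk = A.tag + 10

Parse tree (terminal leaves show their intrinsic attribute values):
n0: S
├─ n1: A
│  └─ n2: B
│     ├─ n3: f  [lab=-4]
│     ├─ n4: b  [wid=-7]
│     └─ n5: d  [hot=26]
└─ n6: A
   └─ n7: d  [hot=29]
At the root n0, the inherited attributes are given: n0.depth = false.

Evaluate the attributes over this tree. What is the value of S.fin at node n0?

14

1. n0.depth = false  [given at root]
2. n1.tag = 12  [12]
3. n2.fin = true  [A.tag > 11]
4. n3.lab = -4  [terminal]
5. n4.wid = -7  [terminal]
6. n5.hot = 26  [terminal]
7. n2.pre = 23  [b.wid + 30]
8. n2.idx = true  [b.wid > -8]
9. n1.mk = -6  [-6]
10. n6.tag = 16  [A₀.mk + 22]
11. n7.hot = 29  [terminal]
12. n6.mk = 26  [A.tag + 10]
13. n0.lab = false  [A₁.mk > 26]
14. n0.fin = 14  [A₁.mk - 12]
15. n0.val = "zq"  ["zq"]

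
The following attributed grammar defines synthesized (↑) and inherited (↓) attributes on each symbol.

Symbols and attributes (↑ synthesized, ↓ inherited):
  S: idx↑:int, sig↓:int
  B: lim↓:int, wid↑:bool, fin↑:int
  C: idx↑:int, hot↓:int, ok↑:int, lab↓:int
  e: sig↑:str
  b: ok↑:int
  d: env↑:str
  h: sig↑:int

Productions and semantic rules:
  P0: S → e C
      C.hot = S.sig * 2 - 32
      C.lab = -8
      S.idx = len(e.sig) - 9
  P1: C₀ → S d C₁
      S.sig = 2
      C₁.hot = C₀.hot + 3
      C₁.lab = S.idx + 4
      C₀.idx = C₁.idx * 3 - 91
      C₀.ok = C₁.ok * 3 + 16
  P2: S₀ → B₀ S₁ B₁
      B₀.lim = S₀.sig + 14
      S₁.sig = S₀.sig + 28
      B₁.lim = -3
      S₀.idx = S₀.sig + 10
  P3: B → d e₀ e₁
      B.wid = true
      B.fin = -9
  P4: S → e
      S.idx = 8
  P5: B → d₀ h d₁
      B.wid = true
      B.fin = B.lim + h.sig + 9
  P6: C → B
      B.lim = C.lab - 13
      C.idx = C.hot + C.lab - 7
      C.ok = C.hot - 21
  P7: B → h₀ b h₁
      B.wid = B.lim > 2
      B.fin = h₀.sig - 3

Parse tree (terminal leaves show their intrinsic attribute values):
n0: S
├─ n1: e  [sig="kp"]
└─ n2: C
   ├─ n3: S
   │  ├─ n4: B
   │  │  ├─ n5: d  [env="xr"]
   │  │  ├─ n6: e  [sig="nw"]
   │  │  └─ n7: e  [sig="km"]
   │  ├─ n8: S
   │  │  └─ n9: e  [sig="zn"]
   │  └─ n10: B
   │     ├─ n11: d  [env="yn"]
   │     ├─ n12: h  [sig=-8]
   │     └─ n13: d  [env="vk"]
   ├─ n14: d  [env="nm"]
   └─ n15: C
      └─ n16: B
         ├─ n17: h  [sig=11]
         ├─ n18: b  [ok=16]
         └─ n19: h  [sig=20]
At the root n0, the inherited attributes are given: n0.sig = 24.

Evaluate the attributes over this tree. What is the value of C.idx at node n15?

1. n0.sig = 24  [given at root]
2. n1.sig = "kp"  [terminal]
3. n2.hot = 16  [S.sig * 2 - 32]
4. n2.lab = -8  [-8]
5. n3.sig = 2  [2]
6. n4.lim = 16  [S₀.sig + 14]
7. n5.env = "xr"  [terminal]
8. n6.sig = "nw"  [terminal]
9. n7.sig = "km"  [terminal]
10. n4.wid = true  [true]
11. n4.fin = -9  [-9]
12. n8.sig = 30  [S₀.sig + 28]
13. n9.sig = "zn"  [terminal]
14. n8.idx = 8  [8]
15. n10.lim = -3  [-3]
16. n11.env = "yn"  [terminal]
17. n12.sig = -8  [terminal]
18. n13.env = "vk"  [terminal]
19. n10.wid = true  [true]
20. n10.fin = -2  [B.lim + h.sig + 9]
21. n3.idx = 12  [S₀.sig + 10]
22. n14.env = "nm"  [terminal]
23. n15.hot = 19  [C₀.hot + 3]
24. n15.lab = 16  [S.idx + 4]
25. n16.lim = 3  [C.lab - 13]
26. n17.sig = 11  [terminal]
27. n18.ok = 16  [terminal]
28. n19.sig = 20  [terminal]
29. n16.wid = true  [B.lim > 2]
30. n16.fin = 8  [h₀.sig - 3]
31. n15.idx = 28  [C.hot + C.lab - 7]
32. n15.ok = -2  [C.hot - 21]
33. n2.idx = -7  [C₁.idx * 3 - 91]
34. n2.ok = 10  [C₁.ok * 3 + 16]
35. n0.idx = -7  [len(e.sig) - 9]

28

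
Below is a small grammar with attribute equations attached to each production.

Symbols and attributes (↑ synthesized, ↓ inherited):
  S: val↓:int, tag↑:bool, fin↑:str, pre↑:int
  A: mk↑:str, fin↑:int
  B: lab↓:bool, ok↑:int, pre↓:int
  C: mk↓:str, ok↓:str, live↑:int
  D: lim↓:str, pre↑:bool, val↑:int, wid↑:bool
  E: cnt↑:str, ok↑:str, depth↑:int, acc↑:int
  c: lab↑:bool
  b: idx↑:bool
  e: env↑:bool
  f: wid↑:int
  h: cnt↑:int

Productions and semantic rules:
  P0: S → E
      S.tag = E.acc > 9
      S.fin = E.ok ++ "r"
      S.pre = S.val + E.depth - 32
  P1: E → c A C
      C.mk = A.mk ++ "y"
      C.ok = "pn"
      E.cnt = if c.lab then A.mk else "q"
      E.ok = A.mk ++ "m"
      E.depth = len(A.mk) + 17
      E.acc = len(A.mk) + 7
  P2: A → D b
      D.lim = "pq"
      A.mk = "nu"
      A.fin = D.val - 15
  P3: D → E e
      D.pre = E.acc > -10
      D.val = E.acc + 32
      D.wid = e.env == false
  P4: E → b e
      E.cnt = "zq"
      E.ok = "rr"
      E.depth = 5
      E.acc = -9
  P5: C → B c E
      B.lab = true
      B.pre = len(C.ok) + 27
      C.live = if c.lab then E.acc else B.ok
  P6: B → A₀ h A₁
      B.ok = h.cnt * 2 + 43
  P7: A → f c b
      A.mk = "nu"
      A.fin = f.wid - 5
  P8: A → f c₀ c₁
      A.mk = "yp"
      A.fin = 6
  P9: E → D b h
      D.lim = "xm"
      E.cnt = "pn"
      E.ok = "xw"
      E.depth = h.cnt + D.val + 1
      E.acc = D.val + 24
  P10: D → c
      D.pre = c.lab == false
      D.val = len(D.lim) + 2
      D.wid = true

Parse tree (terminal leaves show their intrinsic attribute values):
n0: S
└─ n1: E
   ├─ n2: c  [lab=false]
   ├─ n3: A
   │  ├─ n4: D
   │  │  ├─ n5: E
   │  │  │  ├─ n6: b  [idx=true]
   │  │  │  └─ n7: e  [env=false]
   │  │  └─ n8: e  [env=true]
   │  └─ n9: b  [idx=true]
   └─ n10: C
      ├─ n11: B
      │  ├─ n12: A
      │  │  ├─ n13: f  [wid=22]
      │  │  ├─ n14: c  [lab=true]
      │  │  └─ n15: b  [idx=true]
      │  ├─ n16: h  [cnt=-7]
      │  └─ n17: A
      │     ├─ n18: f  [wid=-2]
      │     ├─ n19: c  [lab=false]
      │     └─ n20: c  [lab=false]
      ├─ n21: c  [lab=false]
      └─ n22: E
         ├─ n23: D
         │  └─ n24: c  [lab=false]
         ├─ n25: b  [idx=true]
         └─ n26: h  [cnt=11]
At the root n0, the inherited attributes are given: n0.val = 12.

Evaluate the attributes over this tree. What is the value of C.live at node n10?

29

1. n0.val = 12  [given at root]
2. n2.lab = false  [terminal]
3. n4.lim = "pq"  ["pq"]
4. n6.idx = true  [terminal]
5. n7.env = false  [terminal]
6. n5.cnt = "zq"  ["zq"]
7. n5.ok = "rr"  ["rr"]
8. n5.depth = 5  [5]
9. n5.acc = -9  [-9]
10. n8.env = true  [terminal]
11. n4.pre = true  [E.acc > -10]
12. n4.val = 23  [E.acc + 32]
13. n4.wid = false  [e.env == false]
14. n9.idx = true  [terminal]
15. n3.mk = "nu"  ["nu"]
16. n3.fin = 8  [D.val - 15]
17. n10.mk = "nuy"  [A.mk ++ "y"]
18. n10.ok = "pn"  ["pn"]
19. n11.lab = true  [true]
20. n11.pre = 29  [len(C.ok) + 27]
21. n13.wid = 22  [terminal]
22. n14.lab = true  [terminal]
23. n15.idx = true  [terminal]
24. n12.mk = "nu"  ["nu"]
25. n12.fin = 17  [f.wid - 5]
26. n16.cnt = -7  [terminal]
27. n18.wid = -2  [terminal]
28. n19.lab = false  [terminal]
29. n20.lab = false  [terminal]
30. n17.mk = "yp"  ["yp"]
31. n17.fin = 6  [6]
32. n11.ok = 29  [h.cnt * 2 + 43]
33. n21.lab = false  [terminal]
34. n23.lim = "xm"  ["xm"]
35. n24.lab = false  [terminal]
36. n23.pre = true  [c.lab == false]
37. n23.val = 4  [len(D.lim) + 2]
38. n23.wid = true  [true]
39. n25.idx = true  [terminal]
40. n26.cnt = 11  [terminal]
41. n22.cnt = "pn"  ["pn"]
42. n22.ok = "xw"  ["xw"]
43. n22.depth = 16  [h.cnt + D.val + 1]
44. n22.acc = 28  [D.val + 24]
45. n10.live = 29  [if c.lab then E.acc else B.ok]
46. n1.cnt = "q"  [if c.lab then A.mk else "q"]
47. n1.ok = "num"  [A.mk ++ "m"]
48. n1.depth = 19  [len(A.mk) + 17]
49. n1.acc = 9  [len(A.mk) + 7]
50. n0.tag = false  [E.acc > 9]
51. n0.fin = "numr"  [E.ok ++ "r"]
52. n0.pre = -1  [S.val + E.depth - 32]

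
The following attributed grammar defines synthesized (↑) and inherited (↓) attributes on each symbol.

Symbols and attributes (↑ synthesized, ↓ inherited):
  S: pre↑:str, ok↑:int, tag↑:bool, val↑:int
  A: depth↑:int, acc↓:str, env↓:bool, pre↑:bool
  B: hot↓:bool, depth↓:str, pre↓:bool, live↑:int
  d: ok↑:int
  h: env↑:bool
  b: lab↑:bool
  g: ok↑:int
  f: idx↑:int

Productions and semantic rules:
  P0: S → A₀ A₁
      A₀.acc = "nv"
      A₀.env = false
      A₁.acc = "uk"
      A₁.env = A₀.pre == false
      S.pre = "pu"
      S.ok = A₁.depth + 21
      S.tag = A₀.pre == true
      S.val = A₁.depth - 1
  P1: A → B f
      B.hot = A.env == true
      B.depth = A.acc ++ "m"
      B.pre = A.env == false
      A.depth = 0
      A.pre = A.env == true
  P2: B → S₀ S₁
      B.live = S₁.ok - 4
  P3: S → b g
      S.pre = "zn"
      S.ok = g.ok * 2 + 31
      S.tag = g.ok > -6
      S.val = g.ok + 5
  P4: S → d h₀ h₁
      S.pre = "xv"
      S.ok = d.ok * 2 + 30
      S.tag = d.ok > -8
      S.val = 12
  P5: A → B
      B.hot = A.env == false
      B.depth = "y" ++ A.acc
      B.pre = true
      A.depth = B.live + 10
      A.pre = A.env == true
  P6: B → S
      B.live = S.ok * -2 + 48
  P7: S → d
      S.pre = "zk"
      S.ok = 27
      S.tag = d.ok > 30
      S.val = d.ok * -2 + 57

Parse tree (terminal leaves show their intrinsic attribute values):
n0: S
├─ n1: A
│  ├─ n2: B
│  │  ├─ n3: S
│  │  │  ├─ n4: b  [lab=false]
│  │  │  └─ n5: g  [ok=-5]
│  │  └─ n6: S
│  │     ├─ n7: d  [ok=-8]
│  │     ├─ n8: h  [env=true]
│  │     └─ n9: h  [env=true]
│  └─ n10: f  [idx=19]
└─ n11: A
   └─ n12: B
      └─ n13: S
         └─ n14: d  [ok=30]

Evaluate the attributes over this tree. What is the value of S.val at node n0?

1. n1.acc = "nv"  ["nv"]
2. n1.env = false  [false]
3. n2.hot = false  [A.env == true]
4. n2.depth = "nvm"  [A.acc ++ "m"]
5. n2.pre = true  [A.env == false]
6. n4.lab = false  [terminal]
7. n5.ok = -5  [terminal]
8. n3.pre = "zn"  ["zn"]
9. n3.ok = 21  [g.ok * 2 + 31]
10. n3.tag = true  [g.ok > -6]
11. n3.val = 0  [g.ok + 5]
12. n7.ok = -8  [terminal]
13. n8.env = true  [terminal]
14. n9.env = true  [terminal]
15. n6.pre = "xv"  ["xv"]
16. n6.ok = 14  [d.ok * 2 + 30]
17. n6.tag = false  [d.ok > -8]
18. n6.val = 12  [12]
19. n2.live = 10  [S₁.ok - 4]
20. n10.idx = 19  [terminal]
21. n1.depth = 0  [0]
22. n1.pre = false  [A.env == true]
23. n11.acc = "uk"  ["uk"]
24. n11.env = true  [A₀.pre == false]
25. n12.hot = false  [A.env == false]
26. n12.depth = "yuk"  ["y" ++ A.acc]
27. n12.pre = true  [true]
28. n14.ok = 30  [terminal]
29. n13.pre = "zk"  ["zk"]
30. n13.ok = 27  [27]
31. n13.tag = false  [d.ok > 30]
32. n13.val = -3  [d.ok * -2 + 57]
33. n12.live = -6  [S.ok * -2 + 48]
34. n11.depth = 4  [B.live + 10]
35. n11.pre = true  [A.env == true]
36. n0.pre = "pu"  ["pu"]
37. n0.ok = 25  [A₁.depth + 21]
38. n0.tag = false  [A₀.pre == true]
39. n0.val = 3  [A₁.depth - 1]

3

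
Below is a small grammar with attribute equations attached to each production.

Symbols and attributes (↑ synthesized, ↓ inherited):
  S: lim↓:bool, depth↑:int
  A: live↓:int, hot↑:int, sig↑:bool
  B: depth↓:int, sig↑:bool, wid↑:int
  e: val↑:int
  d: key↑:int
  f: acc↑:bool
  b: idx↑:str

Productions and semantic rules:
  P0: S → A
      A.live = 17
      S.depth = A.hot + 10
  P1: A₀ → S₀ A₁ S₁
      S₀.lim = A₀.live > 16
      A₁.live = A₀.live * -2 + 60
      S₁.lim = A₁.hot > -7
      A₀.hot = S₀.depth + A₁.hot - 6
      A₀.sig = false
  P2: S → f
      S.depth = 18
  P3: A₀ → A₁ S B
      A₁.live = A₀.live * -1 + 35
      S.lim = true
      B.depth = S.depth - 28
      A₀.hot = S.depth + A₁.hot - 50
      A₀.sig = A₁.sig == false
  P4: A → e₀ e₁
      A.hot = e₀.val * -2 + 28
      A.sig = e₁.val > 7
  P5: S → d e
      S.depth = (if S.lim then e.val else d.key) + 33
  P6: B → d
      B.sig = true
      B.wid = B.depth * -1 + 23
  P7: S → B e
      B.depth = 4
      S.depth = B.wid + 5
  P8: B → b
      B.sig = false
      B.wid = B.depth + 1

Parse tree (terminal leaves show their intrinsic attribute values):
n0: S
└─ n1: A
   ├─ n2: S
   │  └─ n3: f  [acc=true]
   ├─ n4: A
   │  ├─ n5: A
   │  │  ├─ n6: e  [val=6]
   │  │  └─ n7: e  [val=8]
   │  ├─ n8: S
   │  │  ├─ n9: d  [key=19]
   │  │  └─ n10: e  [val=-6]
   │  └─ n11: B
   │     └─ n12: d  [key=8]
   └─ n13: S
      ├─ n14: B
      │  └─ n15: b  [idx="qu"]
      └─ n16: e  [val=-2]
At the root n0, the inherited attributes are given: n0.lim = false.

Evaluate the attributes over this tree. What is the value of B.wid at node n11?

24

1. n0.lim = false  [given at root]
2. n1.live = 17  [17]
3. n2.lim = true  [A₀.live > 16]
4. n3.acc = true  [terminal]
5. n2.depth = 18  [18]
6. n4.live = 26  [A₀.live * -2 + 60]
7. n5.live = 9  [A₀.live * -1 + 35]
8. n6.val = 6  [terminal]
9. n7.val = 8  [terminal]
10. n5.hot = 16  [e₀.val * -2 + 28]
11. n5.sig = true  [e₁.val > 7]
12. n8.lim = true  [true]
13. n9.key = 19  [terminal]
14. n10.val = -6  [terminal]
15. n8.depth = 27  [(if S.lim then e.val else d.key) + 33]
16. n11.depth = -1  [S.depth - 28]
17. n12.key = 8  [terminal]
18. n11.sig = true  [true]
19. n11.wid = 24  [B.depth * -1 + 23]
20. n4.hot = -7  [S.depth + A₁.hot - 50]
21. n4.sig = false  [A₁.sig == false]
22. n13.lim = false  [A₁.hot > -7]
23. n14.depth = 4  [4]
24. n15.idx = "qu"  [terminal]
25. n14.sig = false  [false]
26. n14.wid = 5  [B.depth + 1]
27. n16.val = -2  [terminal]
28. n13.depth = 10  [B.wid + 5]
29. n1.hot = 5  [S₀.depth + A₁.hot - 6]
30. n1.sig = false  [false]
31. n0.depth = 15  [A.hot + 10]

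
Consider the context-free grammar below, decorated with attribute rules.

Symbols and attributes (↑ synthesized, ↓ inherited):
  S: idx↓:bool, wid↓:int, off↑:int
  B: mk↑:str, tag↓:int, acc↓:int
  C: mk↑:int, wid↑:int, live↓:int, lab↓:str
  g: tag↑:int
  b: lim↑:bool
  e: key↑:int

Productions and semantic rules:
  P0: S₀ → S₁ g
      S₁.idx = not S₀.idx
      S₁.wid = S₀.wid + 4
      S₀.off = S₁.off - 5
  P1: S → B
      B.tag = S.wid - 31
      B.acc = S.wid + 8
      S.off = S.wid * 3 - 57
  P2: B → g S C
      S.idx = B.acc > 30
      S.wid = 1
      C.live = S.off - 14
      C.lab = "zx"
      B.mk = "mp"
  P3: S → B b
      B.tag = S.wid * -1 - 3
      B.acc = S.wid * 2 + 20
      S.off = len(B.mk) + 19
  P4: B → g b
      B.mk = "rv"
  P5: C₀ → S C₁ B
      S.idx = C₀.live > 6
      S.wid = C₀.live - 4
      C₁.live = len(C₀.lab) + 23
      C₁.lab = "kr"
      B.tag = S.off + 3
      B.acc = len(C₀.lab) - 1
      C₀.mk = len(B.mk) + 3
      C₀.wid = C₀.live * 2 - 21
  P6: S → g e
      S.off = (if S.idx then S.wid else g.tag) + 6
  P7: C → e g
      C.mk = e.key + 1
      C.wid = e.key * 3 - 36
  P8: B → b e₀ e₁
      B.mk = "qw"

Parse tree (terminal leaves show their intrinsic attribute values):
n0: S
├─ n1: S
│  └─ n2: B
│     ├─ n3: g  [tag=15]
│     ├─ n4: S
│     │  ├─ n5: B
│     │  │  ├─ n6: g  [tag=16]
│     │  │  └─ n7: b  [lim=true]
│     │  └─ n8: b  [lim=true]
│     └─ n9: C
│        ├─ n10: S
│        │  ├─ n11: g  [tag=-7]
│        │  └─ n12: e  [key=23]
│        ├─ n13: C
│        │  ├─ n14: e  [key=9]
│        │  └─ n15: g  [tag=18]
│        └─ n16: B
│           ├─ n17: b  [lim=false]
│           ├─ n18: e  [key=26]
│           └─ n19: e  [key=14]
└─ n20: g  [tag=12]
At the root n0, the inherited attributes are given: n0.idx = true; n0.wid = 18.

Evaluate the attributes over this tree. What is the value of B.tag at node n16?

1. n0.idx = true  [given at root]
2. n0.wid = 18  [given at root]
3. n1.idx = false  [not S₀.idx]
4. n1.wid = 22  [S₀.wid + 4]
5. n2.tag = -9  [S.wid - 31]
6. n2.acc = 30  [S.wid + 8]
7. n3.tag = 15  [terminal]
8. n4.idx = false  [B.acc > 30]
9. n4.wid = 1  [1]
10. n5.tag = -4  [S.wid * -1 - 3]
11. n5.acc = 22  [S.wid * 2 + 20]
12. n6.tag = 16  [terminal]
13. n7.lim = true  [terminal]
14. n5.mk = "rv"  ["rv"]
15. n8.lim = true  [terminal]
16. n4.off = 21  [len(B.mk) + 19]
17. n9.live = 7  [S.off - 14]
18. n9.lab = "zx"  ["zx"]
19. n10.idx = true  [C₀.live > 6]
20. n10.wid = 3  [C₀.live - 4]
21. n11.tag = -7  [terminal]
22. n12.key = 23  [terminal]
23. n10.off = 9  [(if S.idx then S.wid else g.tag) + 6]
24. n13.live = 25  [len(C₀.lab) + 23]
25. n13.lab = "kr"  ["kr"]
26. n14.key = 9  [terminal]
27. n15.tag = 18  [terminal]
28. n13.mk = 10  [e.key + 1]
29. n13.wid = -9  [e.key * 3 - 36]
30. n16.tag = 12  [S.off + 3]
31. n16.acc = 1  [len(C₀.lab) - 1]
32. n17.lim = false  [terminal]
33. n18.key = 26  [terminal]
34. n19.key = 14  [terminal]
35. n16.mk = "qw"  ["qw"]
36. n9.mk = 5  [len(B.mk) + 3]
37. n9.wid = -7  [C₀.live * 2 - 21]
38. n2.mk = "mp"  ["mp"]
39. n1.off = 9  [S.wid * 3 - 57]
40. n20.tag = 12  [terminal]
41. n0.off = 4  [S₁.off - 5]

12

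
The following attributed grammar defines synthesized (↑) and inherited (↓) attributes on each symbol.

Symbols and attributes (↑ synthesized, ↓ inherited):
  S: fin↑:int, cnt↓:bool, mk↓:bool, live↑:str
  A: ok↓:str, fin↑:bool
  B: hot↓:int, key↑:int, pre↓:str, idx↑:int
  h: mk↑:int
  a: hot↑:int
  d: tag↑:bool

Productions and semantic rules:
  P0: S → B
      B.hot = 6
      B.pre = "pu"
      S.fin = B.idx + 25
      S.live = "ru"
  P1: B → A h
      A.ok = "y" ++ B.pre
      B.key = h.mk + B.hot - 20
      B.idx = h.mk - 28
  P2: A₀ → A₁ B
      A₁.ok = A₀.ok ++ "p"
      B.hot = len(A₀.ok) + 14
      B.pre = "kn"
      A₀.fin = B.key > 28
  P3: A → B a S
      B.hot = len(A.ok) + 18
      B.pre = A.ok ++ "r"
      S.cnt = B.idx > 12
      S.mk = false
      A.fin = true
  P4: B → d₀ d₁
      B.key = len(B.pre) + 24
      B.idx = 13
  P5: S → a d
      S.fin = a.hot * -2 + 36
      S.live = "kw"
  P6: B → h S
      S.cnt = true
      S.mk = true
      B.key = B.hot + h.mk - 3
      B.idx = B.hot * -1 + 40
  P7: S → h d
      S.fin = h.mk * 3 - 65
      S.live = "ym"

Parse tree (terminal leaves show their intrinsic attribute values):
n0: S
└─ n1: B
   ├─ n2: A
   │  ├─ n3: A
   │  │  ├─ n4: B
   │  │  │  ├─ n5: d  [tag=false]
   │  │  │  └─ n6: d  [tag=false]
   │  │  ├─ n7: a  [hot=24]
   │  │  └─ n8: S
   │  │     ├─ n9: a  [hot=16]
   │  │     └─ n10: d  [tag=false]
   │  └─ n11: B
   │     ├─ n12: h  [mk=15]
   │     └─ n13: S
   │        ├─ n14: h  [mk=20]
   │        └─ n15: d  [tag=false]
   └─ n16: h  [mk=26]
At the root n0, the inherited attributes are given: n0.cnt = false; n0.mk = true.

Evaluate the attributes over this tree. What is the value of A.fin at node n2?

1. n0.cnt = false  [given at root]
2. n0.mk = true  [given at root]
3. n1.hot = 6  [6]
4. n1.pre = "pu"  ["pu"]
5. n2.ok = "ypu"  ["y" ++ B.pre]
6. n3.ok = "ypup"  [A₀.ok ++ "p"]
7. n4.hot = 22  [len(A.ok) + 18]
8. n4.pre = "ypupr"  [A.ok ++ "r"]
9. n5.tag = false  [terminal]
10. n6.tag = false  [terminal]
11. n4.key = 29  [len(B.pre) + 24]
12. n4.idx = 13  [13]
13. n7.hot = 24  [terminal]
14. n8.cnt = true  [B.idx > 12]
15. n8.mk = false  [false]
16. n9.hot = 16  [terminal]
17. n10.tag = false  [terminal]
18. n8.fin = 4  [a.hot * -2 + 36]
19. n8.live = "kw"  ["kw"]
20. n3.fin = true  [true]
21. n11.hot = 17  [len(A₀.ok) + 14]
22. n11.pre = "kn"  ["kn"]
23. n12.mk = 15  [terminal]
24. n13.cnt = true  [true]
25. n13.mk = true  [true]
26. n14.mk = 20  [terminal]
27. n15.tag = false  [terminal]
28. n13.fin = -5  [h.mk * 3 - 65]
29. n13.live = "ym"  ["ym"]
30. n11.key = 29  [B.hot + h.mk - 3]
31. n11.idx = 23  [B.hot * -1 + 40]
32. n2.fin = true  [B.key > 28]
33. n16.mk = 26  [terminal]
34. n1.key = 12  [h.mk + B.hot - 20]
35. n1.idx = -2  [h.mk - 28]
36. n0.fin = 23  [B.idx + 25]
37. n0.live = "ru"  ["ru"]

true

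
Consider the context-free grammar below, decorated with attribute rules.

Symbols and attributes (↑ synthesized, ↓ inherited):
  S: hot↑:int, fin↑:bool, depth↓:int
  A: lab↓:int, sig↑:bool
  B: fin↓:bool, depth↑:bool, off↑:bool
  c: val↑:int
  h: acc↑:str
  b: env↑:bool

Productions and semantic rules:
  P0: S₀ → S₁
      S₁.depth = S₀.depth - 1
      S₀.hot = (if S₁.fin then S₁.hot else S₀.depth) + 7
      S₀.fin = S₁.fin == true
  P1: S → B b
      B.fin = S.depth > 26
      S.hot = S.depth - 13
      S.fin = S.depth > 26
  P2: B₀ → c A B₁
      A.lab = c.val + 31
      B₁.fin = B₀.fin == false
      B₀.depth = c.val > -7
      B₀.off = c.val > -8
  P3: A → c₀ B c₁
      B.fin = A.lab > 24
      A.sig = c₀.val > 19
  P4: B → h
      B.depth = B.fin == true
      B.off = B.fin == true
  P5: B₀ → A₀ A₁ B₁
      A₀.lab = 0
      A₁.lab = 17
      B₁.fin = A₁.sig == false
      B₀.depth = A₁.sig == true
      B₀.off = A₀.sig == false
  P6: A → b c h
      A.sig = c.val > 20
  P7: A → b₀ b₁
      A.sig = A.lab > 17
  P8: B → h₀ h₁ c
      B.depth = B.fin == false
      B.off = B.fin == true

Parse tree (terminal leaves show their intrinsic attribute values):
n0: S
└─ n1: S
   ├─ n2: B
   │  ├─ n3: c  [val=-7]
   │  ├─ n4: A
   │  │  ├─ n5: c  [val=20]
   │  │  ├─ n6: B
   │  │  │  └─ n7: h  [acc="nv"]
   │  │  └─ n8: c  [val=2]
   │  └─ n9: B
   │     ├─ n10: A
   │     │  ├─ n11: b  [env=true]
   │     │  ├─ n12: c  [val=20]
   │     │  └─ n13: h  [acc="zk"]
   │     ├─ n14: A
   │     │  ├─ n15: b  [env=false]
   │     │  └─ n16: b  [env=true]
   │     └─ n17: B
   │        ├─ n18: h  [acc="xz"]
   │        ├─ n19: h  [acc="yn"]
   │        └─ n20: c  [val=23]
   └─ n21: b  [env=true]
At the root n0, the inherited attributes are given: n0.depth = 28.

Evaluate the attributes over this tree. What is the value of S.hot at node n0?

1. n0.depth = 28  [given at root]
2. n1.depth = 27  [S₀.depth - 1]
3. n2.fin = true  [S.depth > 26]
4. n3.val = -7  [terminal]
5. n4.lab = 24  [c.val + 31]
6. n5.val = 20  [terminal]
7. n6.fin = false  [A.lab > 24]
8. n7.acc = "nv"  [terminal]
9. n6.depth = false  [B.fin == true]
10. n6.off = false  [B.fin == true]
11. n8.val = 2  [terminal]
12. n4.sig = true  [c₀.val > 19]
13. n9.fin = false  [B₀.fin == false]
14. n10.lab = 0  [0]
15. n11.env = true  [terminal]
16. n12.val = 20  [terminal]
17. n13.acc = "zk"  [terminal]
18. n10.sig = false  [c.val > 20]
19. n14.lab = 17  [17]
20. n15.env = false  [terminal]
21. n16.env = true  [terminal]
22. n14.sig = false  [A.lab > 17]
23. n17.fin = true  [A₁.sig == false]
24. n18.acc = "xz"  [terminal]
25. n19.acc = "yn"  [terminal]
26. n20.val = 23  [terminal]
27. n17.depth = false  [B.fin == false]
28. n17.off = true  [B.fin == true]
29. n9.depth = false  [A₁.sig == true]
30. n9.off = true  [A₀.sig == false]
31. n2.depth = false  [c.val > -7]
32. n2.off = true  [c.val > -8]
33. n21.env = true  [terminal]
34. n1.hot = 14  [S.depth - 13]
35. n1.fin = true  [S.depth > 26]
36. n0.hot = 21  [(if S₁.fin then S₁.hot else S₀.depth) + 7]
37. n0.fin = true  [S₁.fin == true]

21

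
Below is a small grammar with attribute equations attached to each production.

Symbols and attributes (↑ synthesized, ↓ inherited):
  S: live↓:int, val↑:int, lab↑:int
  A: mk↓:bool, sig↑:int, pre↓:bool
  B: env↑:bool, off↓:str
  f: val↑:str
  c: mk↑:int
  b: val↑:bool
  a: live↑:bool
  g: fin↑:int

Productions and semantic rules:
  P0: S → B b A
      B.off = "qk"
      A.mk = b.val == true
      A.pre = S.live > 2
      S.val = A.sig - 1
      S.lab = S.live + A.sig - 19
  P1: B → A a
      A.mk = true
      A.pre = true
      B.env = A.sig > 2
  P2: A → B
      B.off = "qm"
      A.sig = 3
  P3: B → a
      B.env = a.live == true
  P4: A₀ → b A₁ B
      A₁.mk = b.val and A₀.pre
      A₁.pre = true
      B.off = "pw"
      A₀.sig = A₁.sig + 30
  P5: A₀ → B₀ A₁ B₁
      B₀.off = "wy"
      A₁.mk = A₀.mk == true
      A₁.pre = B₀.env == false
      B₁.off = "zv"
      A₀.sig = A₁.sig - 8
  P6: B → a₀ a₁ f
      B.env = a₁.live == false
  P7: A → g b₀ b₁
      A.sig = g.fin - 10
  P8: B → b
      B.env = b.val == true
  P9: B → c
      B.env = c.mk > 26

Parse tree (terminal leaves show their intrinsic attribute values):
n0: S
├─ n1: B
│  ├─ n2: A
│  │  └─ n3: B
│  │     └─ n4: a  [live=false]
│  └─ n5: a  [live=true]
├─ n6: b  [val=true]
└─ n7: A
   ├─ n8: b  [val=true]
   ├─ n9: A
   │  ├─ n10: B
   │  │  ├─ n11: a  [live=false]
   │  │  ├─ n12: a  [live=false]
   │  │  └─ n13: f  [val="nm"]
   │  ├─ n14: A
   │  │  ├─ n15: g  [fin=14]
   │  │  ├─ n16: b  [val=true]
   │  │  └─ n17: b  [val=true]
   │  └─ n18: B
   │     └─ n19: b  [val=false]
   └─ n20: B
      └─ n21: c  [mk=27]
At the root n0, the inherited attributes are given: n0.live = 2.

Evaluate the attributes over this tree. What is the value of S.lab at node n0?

1. n0.live = 2  [given at root]
2. n1.off = "qk"  ["qk"]
3. n2.mk = true  [true]
4. n2.pre = true  [true]
5. n3.off = "qm"  ["qm"]
6. n4.live = false  [terminal]
7. n3.env = false  [a.live == true]
8. n2.sig = 3  [3]
9. n5.live = true  [terminal]
10. n1.env = true  [A.sig > 2]
11. n6.val = true  [terminal]
12. n7.mk = true  [b.val == true]
13. n7.pre = false  [S.live > 2]
14. n8.val = true  [terminal]
15. n9.mk = false  [b.val and A₀.pre]
16. n9.pre = true  [true]
17. n10.off = "wy"  ["wy"]
18. n11.live = false  [terminal]
19. n12.live = false  [terminal]
20. n13.val = "nm"  [terminal]
21. n10.env = true  [a₁.live == false]
22. n14.mk = false  [A₀.mk == true]
23. n14.pre = false  [B₀.env == false]
24. n15.fin = 14  [terminal]
25. n16.val = true  [terminal]
26. n17.val = true  [terminal]
27. n14.sig = 4  [g.fin - 10]
28. n18.off = "zv"  ["zv"]
29. n19.val = false  [terminal]
30. n18.env = false  [b.val == true]
31. n9.sig = -4  [A₁.sig - 8]
32. n20.off = "pw"  ["pw"]
33. n21.mk = 27  [terminal]
34. n20.env = true  [c.mk > 26]
35. n7.sig = 26  [A₁.sig + 30]
36. n0.val = 25  [A.sig - 1]
37. n0.lab = 9  [S.live + A.sig - 19]

9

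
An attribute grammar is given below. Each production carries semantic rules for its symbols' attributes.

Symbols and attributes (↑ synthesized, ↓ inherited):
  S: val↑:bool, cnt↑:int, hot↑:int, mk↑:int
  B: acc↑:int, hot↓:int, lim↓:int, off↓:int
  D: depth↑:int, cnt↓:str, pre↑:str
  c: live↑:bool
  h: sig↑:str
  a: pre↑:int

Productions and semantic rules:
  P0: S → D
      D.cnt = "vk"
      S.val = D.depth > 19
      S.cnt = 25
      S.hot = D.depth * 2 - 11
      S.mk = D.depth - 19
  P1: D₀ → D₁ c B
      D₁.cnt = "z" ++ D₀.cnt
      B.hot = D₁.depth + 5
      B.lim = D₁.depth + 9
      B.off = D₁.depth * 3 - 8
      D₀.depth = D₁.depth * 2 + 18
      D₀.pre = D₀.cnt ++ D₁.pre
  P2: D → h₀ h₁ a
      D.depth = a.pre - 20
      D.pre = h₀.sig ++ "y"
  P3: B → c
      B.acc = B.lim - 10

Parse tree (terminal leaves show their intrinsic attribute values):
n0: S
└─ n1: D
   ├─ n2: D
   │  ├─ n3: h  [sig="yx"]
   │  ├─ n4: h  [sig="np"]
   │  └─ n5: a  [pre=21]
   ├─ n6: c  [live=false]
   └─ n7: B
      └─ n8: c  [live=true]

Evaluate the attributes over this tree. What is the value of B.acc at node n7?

0

1. n1.cnt = "vk"  ["vk"]
2. n2.cnt = "zvk"  ["z" ++ D₀.cnt]
3. n3.sig = "yx"  [terminal]
4. n4.sig = "np"  [terminal]
5. n5.pre = 21  [terminal]
6. n2.depth = 1  [a.pre - 20]
7. n2.pre = "yxy"  [h₀.sig ++ "y"]
8. n6.live = false  [terminal]
9. n7.hot = 6  [D₁.depth + 5]
10. n7.lim = 10  [D₁.depth + 9]
11. n7.off = -5  [D₁.depth * 3 - 8]
12. n8.live = true  [terminal]
13. n7.acc = 0  [B.lim - 10]
14. n1.depth = 20  [D₁.depth * 2 + 18]
15. n1.pre = "vkyxy"  [D₀.cnt ++ D₁.pre]
16. n0.val = true  [D.depth > 19]
17. n0.cnt = 25  [25]
18. n0.hot = 29  [D.depth * 2 - 11]
19. n0.mk = 1  [D.depth - 19]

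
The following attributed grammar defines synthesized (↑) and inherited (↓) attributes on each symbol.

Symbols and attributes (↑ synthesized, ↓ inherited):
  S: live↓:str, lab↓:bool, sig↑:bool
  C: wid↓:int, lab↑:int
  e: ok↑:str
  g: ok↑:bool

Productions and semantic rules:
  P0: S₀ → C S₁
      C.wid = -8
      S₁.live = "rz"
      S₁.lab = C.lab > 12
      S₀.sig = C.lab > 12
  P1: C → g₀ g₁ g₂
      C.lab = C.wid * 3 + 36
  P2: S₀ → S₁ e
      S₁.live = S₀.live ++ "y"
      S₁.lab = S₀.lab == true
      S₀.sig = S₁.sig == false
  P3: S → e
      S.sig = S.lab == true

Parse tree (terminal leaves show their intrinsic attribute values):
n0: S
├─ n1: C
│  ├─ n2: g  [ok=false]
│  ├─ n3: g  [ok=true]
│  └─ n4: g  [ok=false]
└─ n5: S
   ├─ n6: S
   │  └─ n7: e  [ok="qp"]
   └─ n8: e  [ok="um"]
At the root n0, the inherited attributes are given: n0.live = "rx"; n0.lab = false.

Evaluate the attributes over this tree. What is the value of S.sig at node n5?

1. n0.live = "rx"  [given at root]
2. n0.lab = false  [given at root]
3. n1.wid = -8  [-8]
4. n2.ok = false  [terminal]
5. n3.ok = true  [terminal]
6. n4.ok = false  [terminal]
7. n1.lab = 12  [C.wid * 3 + 36]
8. n5.live = "rz"  ["rz"]
9. n5.lab = false  [C.lab > 12]
10. n6.live = "rzy"  [S₀.live ++ "y"]
11. n6.lab = false  [S₀.lab == true]
12. n7.ok = "qp"  [terminal]
13. n6.sig = false  [S.lab == true]
14. n8.ok = "um"  [terminal]
15. n5.sig = true  [S₁.sig == false]
16. n0.sig = false  [C.lab > 12]

true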